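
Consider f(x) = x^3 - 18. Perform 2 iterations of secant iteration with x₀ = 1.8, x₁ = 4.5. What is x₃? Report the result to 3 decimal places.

f(1.8) = -12.16800, f(4.5) = 73.12500
x₂ = 4.50000 − 73.12500·(4.50000 − 1.80000) / (73.12500 − (-12.16800)) = 4.50000 − (197.43750)/(85.29300) = 2.18519
f(2.18519) = -7.56567
x₃ = 2.18519 − (-7.56567)·(2.18519 − 4.50000) / (-7.56567 − 73.12500) = 2.18519 − (17.51312)/(-80.69067) = 2.40223

2.402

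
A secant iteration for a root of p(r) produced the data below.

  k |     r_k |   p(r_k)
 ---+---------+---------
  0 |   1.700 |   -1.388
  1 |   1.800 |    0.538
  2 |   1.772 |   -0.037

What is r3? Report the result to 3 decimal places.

r3 = 1.772 − (-0.037)·(1.772 − 1.800) / (-0.037 − 0.538)
   = 1.772 − (0.00104)/(-0.57500) = 1.77380

1.774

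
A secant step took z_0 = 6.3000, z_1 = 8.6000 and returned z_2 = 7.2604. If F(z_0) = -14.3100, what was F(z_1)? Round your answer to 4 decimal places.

The secant line through (6.3000, -14.3100) and (8.6000, F(z_1)) crosses zero at z_2 = 7.2604.
So (6.3000, -14.3100), (8.6000, F(z_1)), (7.2604, 0) are collinear:
F(z_1) = -14.3100 · (8.6000 − 7.2604) / (6.3000 − 7.2604) = -14.3100 · (1.339600)/(-0.960400) = 19.960096

19.9601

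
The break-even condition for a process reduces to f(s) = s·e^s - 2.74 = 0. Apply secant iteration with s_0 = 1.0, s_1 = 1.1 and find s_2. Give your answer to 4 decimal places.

f(1.0) = -0.021718, f(1.1) = 0.564583
s_2 = 1.100000 − 0.564583·(1.100000 − 1.000000) / (0.564583 − (-0.021718)) = 1.100000 − (0.056458)/(0.586301) = 1.003704

1.0037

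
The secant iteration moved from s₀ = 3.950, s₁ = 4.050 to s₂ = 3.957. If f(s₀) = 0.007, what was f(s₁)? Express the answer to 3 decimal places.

-0.093

The secant line through (3.950, 0.007) and (4.050, f(s₁)) crosses zero at s₂ = 3.957.
So (3.950, 0.007), (4.050, f(s₁)), (3.957, 0) are collinear:
f(s₁) = 0.007 · (4.050 − 3.957) / (3.950 − 3.957) = 0.007 · (0.09300)/(-0.00700) = -0.09300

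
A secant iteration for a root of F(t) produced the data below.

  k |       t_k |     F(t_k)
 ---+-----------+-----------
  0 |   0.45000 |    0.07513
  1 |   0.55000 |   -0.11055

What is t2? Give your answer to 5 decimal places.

t2 = 0.55000 − (-0.11055)·(0.55000 − 0.45000) / (-0.11055 − 0.07513)
   = 0.55000 − (-0.0110550)/(-0.1856800) = 0.4904621

0.49046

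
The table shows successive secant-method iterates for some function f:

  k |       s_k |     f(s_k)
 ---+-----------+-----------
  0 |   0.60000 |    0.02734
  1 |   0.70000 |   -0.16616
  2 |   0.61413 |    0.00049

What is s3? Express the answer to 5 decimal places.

0.61438

s3 = 0.61413 − 0.00049·(0.61413 − 0.70000) / (0.00049 − (-0.16616))
   = 0.61413 − (-0.0000421)/(0.1666500) = 0.6143825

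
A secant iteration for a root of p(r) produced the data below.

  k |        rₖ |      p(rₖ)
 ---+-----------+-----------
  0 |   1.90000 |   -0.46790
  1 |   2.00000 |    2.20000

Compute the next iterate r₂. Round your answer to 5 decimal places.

r₂ = 2.00000 − 2.20000·(2.00000 − 1.90000) / (2.20000 − (-0.46790))
   = 2.00000 − (0.2200000)/(2.6679000) = 1.9175381

1.91754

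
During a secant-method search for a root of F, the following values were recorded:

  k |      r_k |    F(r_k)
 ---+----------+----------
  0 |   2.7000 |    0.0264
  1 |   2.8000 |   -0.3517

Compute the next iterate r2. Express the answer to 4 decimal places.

r2 = 2.8000 − (-0.3517)·(2.8000 − 2.7000) / (-0.3517 − 0.0264)
   = 2.8000 − (-0.035170)/(-0.378100) = 2.706982

2.7070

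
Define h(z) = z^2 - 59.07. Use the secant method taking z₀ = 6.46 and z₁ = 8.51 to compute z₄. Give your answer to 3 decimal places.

h(6.46) = -17.33840, h(8.51) = 13.35010
z₂ = 8.51000 − 13.35010·(8.51000 − 6.46000) / (13.35010 − (-17.33840)) = 8.51000 − (27.36770)/(30.68850) = 7.61821
h(7.61821) = -1.03288
z₃ = 7.61821 − (-1.03288)·(7.61821 − 8.51000) / (-1.03288 − 13.35010) = 7.61821 − (0.92111)/(-14.38298) = 7.68225
h(7.68225) = -0.05301
z₄ = 7.68225 − (-0.05301)·(7.68225 − 7.61821) / (-0.05301 − (-1.03288)) = 7.68225 − (-0.00339)/(0.97987) = 7.68572

7.686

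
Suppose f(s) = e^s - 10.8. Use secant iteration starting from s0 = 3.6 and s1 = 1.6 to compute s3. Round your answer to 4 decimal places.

f(3.6) = 25.798234, f(1.6) = -5.846968
s2 = 1.600000 − (-5.846968)·(1.600000 − 3.600000) / (-5.846968 − 25.798234) = 1.600000 − (11.693935)/(-31.645202) = 1.969533
f(1.969533) = -3.632674
s3 = 1.969533 − (-3.632674)·(1.969533 − 1.600000) / (-3.632674 − (-5.846968)) = 1.969533 − (-1.342392)/(2.214294) = 2.575772

2.5758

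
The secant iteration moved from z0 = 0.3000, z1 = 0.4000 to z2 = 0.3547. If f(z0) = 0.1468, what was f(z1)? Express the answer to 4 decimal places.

The secant line through (0.3000, 0.1468) and (0.4000, f(z1)) crosses zero at z2 = 0.3547.
So (0.3000, 0.1468), (0.4000, f(z1)), (0.3547, 0) are collinear:
f(z1) = 0.1468 · (0.4000 − 0.3547) / (0.3000 − 0.3547) = 0.1468 · (0.045300)/(-0.054700) = -0.121573

-0.1216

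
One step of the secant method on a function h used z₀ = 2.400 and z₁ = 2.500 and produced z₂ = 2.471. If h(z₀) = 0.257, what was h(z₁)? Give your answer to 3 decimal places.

The secant line through (2.400, 0.257) and (2.500, h(z₁)) crosses zero at z₂ = 2.471.
So (2.400, 0.257), (2.500, h(z₁)), (2.471, 0) are collinear:
h(z₁) = 0.257 · (2.500 − 2.471) / (2.400 − 2.471) = 0.257 · (0.02900)/(-0.07100) = -0.10497

-0.105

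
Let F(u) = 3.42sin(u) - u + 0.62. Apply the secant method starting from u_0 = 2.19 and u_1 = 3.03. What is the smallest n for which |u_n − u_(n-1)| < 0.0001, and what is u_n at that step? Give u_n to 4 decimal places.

n = 5, u_n = 2.5441

F(2.19) = 1.215046, F(3.03) = -2.029145
u_2 = 3.030000 − (-2.029145)·(0.840000)/(-3.244191) = 2.504605;  |Δ| = 0.525395
F(2.504605) = 0.149531
u_3 = 2.504605 − 0.149531·(-0.525395)/(2.178676) = 2.540665;  |Δ| = 0.036060
F(2.540665) = 0.013030
u_4 = 2.540665 − 0.013030·(0.036060)/(-0.136500) = 2.544107;  |Δ| = 0.003442
F(2.544107) = -0.000134
u_5 = 2.544107 − (-0.000134)·(0.003442)/(-0.013164) = 2.544072;  |Δ| = 0.000035
|u_5 − u_4| = 0.000035 < 0.0001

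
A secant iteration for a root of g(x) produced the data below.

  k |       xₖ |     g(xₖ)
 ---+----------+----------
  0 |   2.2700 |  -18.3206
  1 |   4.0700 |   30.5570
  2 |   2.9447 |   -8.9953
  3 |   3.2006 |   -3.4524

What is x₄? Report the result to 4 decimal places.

3.3600

x₄ = 3.2006 − (-3.4524)·(3.2006 − 2.9447) / (-3.4524 − (-8.9953))
   = 3.2006 − (-0.883469)/(5.542900) = 3.359988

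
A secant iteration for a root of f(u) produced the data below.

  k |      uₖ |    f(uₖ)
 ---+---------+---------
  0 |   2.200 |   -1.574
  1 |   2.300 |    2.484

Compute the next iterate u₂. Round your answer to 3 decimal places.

2.239

u₂ = 2.300 − 2.484·(2.300 − 2.200) / (2.484 − (-1.574))
   = 2.300 − (0.24840)/(4.05800) = 2.23879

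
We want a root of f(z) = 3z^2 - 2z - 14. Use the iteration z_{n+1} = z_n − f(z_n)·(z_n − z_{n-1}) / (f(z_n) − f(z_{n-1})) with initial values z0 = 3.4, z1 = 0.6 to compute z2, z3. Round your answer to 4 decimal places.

2.0120, 3.0195

f(3.4) = 13.880000, f(0.6) = -14.120000
z2 = 0.600000 − (-14.120000)·(0.600000 − 3.400000) / (-14.120000 − 13.880000) = 0.600000 − (39.536000)/(-28.000000) = 2.012000
f(2.012000) = -5.879568
z3 = 2.012000 − (-5.879568)·(2.012000 − 0.600000) / (-5.879568 − (-14.120000)) = 2.012000 − (-8.301950)/(8.240432) = 3.019465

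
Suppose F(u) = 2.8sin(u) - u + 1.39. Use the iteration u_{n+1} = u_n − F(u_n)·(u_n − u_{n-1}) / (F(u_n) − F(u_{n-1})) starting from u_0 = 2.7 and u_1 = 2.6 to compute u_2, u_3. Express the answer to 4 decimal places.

F(2.7) = -0.113336, F(2.6) = 0.233404
u_2 = 2.600000 − 0.233404·(2.600000 − 2.700000) / (0.233404 − (-0.113336)) = 2.600000 − (-0.023340)/(0.346740) = 2.667314
F(2.667314) = 0.001438
u_3 = 2.667314 − 0.001438·(2.667314 − 2.600000) / (0.001438 − 0.233404) = 2.667314 − (0.000097)/(-0.231966) = 2.667731

2.6673, 2.6677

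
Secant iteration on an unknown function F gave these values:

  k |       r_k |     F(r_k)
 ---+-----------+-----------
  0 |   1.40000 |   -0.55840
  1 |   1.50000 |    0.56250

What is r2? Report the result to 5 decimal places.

r2 = 1.50000 − 0.56250·(1.50000 − 1.40000) / (0.56250 − (-0.55840))
   = 1.50000 − (0.0562500)/(1.1209000) = 1.4498171

1.44982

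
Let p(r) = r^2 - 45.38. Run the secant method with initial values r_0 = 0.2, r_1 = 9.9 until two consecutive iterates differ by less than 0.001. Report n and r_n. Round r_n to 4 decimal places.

p(0.2) = -45.340000, p(9.9) = 52.630000
r_2 = 9.900000 − 52.630000·(9.700000)/(97.970000) = 4.689109;  |Δ| = 5.210891
p(4.689109) = -23.392258
r_3 = 4.689109 − (-23.392258)·(-5.210891)/(-76.022258) = 6.292514;  |Δ| = 1.603406
p(6.292514) = -5.784262
r_4 = 6.292514 − (-5.784262)·(1.603406)/(17.607995) = 6.819236;  |Δ| = 0.526722
p(6.819236) = 1.121985
r_5 = 6.819236 − 1.121985·(0.526722)/(6.906247) = 6.733665;  |Δ| = 0.085571
p(6.733665) = -0.037750
r_6 = 6.733665 − (-0.037750)·(-0.085571)/(-1.159735) = 6.736451;  |Δ| = 0.002785
p(6.736451) = -0.000231
r_7 = 6.736451 − (-0.000231)·(0.002785)/(0.037519) = 6.736468;  |Δ| = 0.000017
|r_7 − r_6| = 0.000017 < 0.001

n = 7, r_n = 6.7365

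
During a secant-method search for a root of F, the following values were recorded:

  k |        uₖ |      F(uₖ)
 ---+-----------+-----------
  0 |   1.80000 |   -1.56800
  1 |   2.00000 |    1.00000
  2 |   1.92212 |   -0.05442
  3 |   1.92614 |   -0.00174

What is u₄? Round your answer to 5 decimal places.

1.92627

u₄ = 1.92614 − (-0.00174)·(1.92614 − 1.92212) / (-0.00174 − (-0.05442))
   = 1.92614 − (-0.0000070)/(0.0526800) = 1.9262728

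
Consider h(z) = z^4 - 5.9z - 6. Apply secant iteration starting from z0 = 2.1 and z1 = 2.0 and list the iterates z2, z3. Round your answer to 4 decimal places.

h(2.1) = 1.058100, h(2.0) = -1.800000
z2 = 2.000000 − (-1.800000)·(2.000000 − 2.100000) / (-1.800000 − 1.058100) = 2.000000 − (0.180000)/(-2.858100) = 2.062979
h(2.062979) = -0.059044
z3 = 2.062979 − (-0.059044)·(2.062979 − 2.000000) / (-0.059044 − (-1.800000)) = 2.062979 − (-0.003719)/(1.740956) = 2.065115

2.0630, 2.0651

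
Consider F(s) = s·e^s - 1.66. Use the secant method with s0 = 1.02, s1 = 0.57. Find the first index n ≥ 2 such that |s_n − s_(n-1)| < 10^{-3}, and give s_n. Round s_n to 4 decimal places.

F(1.02) = 1.168659, F(0.57) = -0.652088
s2 = 0.570000 − (-0.652088)·(-0.450000)/(-1.820746) = 0.731164;  |Δ| = 0.161164
F(0.731164) = -0.141007
s3 = 0.731164 − (-0.141007)·(0.161164)/(0.511081) = 0.775630;  |Δ| = 0.044465
F(0.775630) = 0.024636
s4 = 0.775630 − 0.024636·(0.044465)/(0.165643) = 0.769016;  |Δ| = 0.006613
F(0.769016) = -0.000737
s5 = 0.769016 − (-0.000737)·(-0.006613)/(-0.025374) = 0.769209;  |Δ| = 0.000192
|s5 − s4| = 0.000192 < 10^{-3}

n = 5, s_n = 0.7692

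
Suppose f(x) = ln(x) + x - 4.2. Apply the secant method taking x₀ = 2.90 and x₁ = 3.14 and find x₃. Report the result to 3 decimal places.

f(2.90) = -0.23529, f(3.14) = 0.08422
x₂ = 3.14000 − 0.08422·(3.14000 − 2.90000) / (0.08422 − (-0.23529)) = 3.14000 − (0.02021)/(0.31951) = 3.07674
f(3.07674) = 0.00061
x₃ = 3.07674 − 0.00061·(3.07674 − 3.14000) / (0.00061 − 0.08422) = 3.07674 − (-0.00004)/(-0.08362) = 3.07628

3.076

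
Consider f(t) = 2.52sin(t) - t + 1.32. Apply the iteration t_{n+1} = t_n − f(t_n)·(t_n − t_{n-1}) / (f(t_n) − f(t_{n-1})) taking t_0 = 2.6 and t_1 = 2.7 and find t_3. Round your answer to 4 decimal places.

f(2.6) = 0.019063, f(2.7) = -0.303003
t_2 = 2.700000 − (-0.303003)·(2.700000 − 2.600000) / (-0.303003 − 0.019063) = 2.700000 − (-0.030300)/(-0.322066) = 2.605919
f(2.605919) = 0.000340
t_3 = 2.605919 − 0.000340·(2.605919 − 2.700000) / (0.000340 − (-0.303003)) = 2.605919 − (-0.000032)/(0.303343) = 2.606025

2.6060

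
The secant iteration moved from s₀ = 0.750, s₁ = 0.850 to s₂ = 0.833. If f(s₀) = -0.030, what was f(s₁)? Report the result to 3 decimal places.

The secant line through (0.750, -0.030) and (0.850, f(s₁)) crosses zero at s₂ = 0.833.
So (0.750, -0.030), (0.850, f(s₁)), (0.833, 0) are collinear:
f(s₁) = -0.030 · (0.850 − 0.833) / (0.750 − 0.833) = -0.030 · (0.01700)/(-0.08300) = 0.00614

0.006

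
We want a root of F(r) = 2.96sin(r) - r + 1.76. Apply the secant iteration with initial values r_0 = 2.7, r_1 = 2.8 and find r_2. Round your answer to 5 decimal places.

F(2.7) = 0.3250444, F(2.8) = -0.0484351
r_2 = 2.8000000 − (-0.0484351)·(2.8000000 − 2.7000000) / (-0.0484351 − 0.3250444) = 2.8000000 − (-0.0048435)/(-0.3734795) = 2.7870314

2.78703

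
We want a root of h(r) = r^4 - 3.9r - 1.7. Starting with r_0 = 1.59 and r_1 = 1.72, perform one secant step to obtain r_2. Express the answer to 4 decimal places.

1.6959

h(1.59) = -1.509710, h(1.72) = 0.344131
r_2 = 1.720000 − 0.344131·(1.720000 − 1.590000) / (0.344131 − (-1.509710)) = 1.720000 − (0.044737)/(1.853841) = 1.695868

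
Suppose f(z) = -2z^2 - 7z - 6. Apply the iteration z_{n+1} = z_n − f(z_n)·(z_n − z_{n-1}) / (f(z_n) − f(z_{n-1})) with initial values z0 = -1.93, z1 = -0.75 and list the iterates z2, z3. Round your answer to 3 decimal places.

f(-1.93) = 0.06020, f(-0.75) = -1.87500
z2 = -0.75000 − (-1.87500)·(-0.75000 − (-1.93000)) / (-1.87500 − 0.06020) = -0.75000 − (-2.21250)/(-1.93520) = -1.89329
f(-1.89329) = 0.08393
z3 = -1.89329 − 0.08393·(-1.89329 − (-0.75000)) / (0.08393 − (-1.87500)) = -1.89329 − (-0.09596)/(1.95893) = -1.84431

-1.893, -1.844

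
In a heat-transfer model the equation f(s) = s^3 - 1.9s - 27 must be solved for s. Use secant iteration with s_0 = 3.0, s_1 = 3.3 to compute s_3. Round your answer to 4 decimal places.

3.2106

f(3.0) = -5.700000, f(3.3) = 2.667000
s_2 = 3.300000 − 2.667000·(3.300000 − 3.000000) / (2.667000 − (-5.700000)) = 3.300000 − (0.800100)/(8.367000) = 3.204374
f(3.204374) = -0.185748
s_3 = 3.204374 − (-0.185748)·(3.204374 − 3.300000) / (-0.185748 − 2.667000) = 3.204374 − (0.017762)/(-2.852748) = 3.210601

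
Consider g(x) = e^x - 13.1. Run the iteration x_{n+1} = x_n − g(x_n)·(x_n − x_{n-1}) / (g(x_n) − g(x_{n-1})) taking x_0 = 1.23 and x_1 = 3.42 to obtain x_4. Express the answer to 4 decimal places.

g(1.23) = -9.678770, g(3.42) = 17.469415
x_2 = 3.420000 − 17.469415·(3.420000 − 1.230000) / (17.469415 − (-9.678770)) = 3.420000 − (38.258019)/(27.148185) = 2.010771
g(2.010771) = -5.630929
x_3 = 2.010771 − (-5.630929)·(2.010771 − 3.420000) / (-5.630929 − 17.469415) = 2.010771 − (7.935270)/(-23.100344) = 2.354284
g(2.354284) = -2.569416
x_4 = 2.354284 − (-2.569416)·(2.354284 − 2.010771) / (-2.569416 − (-5.630929)) = 2.354284 − (-0.882628)/(3.061512) = 2.642582

2.6426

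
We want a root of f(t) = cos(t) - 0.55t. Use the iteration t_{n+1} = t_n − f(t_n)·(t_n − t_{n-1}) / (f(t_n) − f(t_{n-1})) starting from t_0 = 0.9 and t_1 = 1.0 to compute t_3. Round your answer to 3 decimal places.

f(0.9) = 0.12661, f(1.0) = -0.00970
t_2 = 1.00000 − (-0.00970)·(1.00000 − 0.90000) / (-0.00970 − 0.12661) = 1.00000 − (-0.00097)/(-0.13631) = 0.99289
f(0.99289) = 0.00019
t_3 = 0.99289 − 0.00019·(0.99289 − 1.00000) / (0.00019 − (-0.00970)) = 0.99289 − (0.00000)/(0.00989) = 0.99302

0.993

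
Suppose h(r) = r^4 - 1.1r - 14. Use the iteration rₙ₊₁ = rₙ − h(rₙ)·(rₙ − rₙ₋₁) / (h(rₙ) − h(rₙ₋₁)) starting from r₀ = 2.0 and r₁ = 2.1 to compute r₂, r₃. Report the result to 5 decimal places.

h(2.0) = -0.2000000, h(2.1) = 3.1381000
r₂ = 2.1000000 − 3.1381000·(2.1000000 − 2.0000000) / (3.1381000 − (-0.2000000)) = 2.1000000 − (0.3138100)/(3.3381000) = 2.0059914
h(2.0059914) = -0.0140015
r₃ = 2.0059914 − (-0.0140015)·(2.0059914 − 2.1000000) / (-0.0140015 − 3.1381000) = 2.0059914 − (0.0013163)/(-3.1521015) = 2.0064090

2.00599, 2.00641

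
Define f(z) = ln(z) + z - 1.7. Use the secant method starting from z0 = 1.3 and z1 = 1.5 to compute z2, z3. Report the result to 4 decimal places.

1.3802, 1.3788

f(1.3) = -0.137636, f(1.5) = 0.205465
z2 = 1.500000 − 0.205465·(1.500000 − 1.300000) / (0.205465 − (-0.137636)) = 1.500000 − (0.041093)/(0.343101) = 1.380230
f(1.380230) = 0.002481
z3 = 1.380230 − 0.002481·(1.380230 − 1.500000) / (0.002481 − 0.205465) = 1.380230 − (-0.000297)/(-0.202984) = 1.378767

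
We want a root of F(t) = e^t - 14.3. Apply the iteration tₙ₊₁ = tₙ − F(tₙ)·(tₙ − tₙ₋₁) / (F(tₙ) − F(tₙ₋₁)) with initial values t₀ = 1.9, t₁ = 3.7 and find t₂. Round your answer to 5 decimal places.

F(1.9) = -7.6141056, F(3.7) = 26.1473044
t₂ = 3.7000000 − 26.1473044·(3.7000000 − 1.9000000) / (26.1473044 − (-7.6141056)) = 3.7000000 − (47.0651478)/(33.7614099) = 2.3059484

2.30595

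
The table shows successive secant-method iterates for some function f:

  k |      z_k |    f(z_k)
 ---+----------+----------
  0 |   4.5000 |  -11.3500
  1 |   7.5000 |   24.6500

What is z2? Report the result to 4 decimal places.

5.4458

z2 = 7.5000 − 24.6500·(7.5000 − 4.5000) / (24.6500 − (-11.3500))
   = 7.5000 − (73.950000)/(36.000000) = 5.445833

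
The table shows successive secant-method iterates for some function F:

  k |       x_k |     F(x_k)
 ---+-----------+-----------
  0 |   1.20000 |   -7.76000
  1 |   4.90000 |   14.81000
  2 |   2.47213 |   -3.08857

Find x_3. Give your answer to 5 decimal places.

2.89108

x_3 = 2.47213 − (-3.08857)·(2.47213 − 4.90000) / (-3.08857 − 14.81000)
   = 2.47213 − (7.4986464)/(-17.8985700) = 2.8910823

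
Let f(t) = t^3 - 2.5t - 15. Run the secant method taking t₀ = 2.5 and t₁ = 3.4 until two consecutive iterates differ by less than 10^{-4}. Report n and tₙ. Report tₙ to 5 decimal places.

n = 6, tₙ = 2.80228

f(2.5) = -5.6250000, f(3.4) = 15.8040000
t₂ = 3.4000000 − 15.8040000·(0.9000000)/(21.4290000) = 2.7362453;  |Δ| = 0.6637547
f(2.7362453) = -1.3542403
t₃ = 2.7362453 − (-1.3542403)·(-0.6637547)/(-17.1582403) = 2.7886331;  |Δ| = 0.0523879
f(2.7886331) = -0.2858478
t₄ = 2.7886331 − (-0.2858478)·(0.0523879)/(1.0683925) = 2.8026495;  |Δ| = 0.0140163
f(2.8026495) = 0.0077508
t₅ = 2.8026495 − 0.0077508·(0.0140163)/(0.2935986) = 2.8022794;  |Δ| = 0.0003700
f(2.8022794) = -0.0000424
t₆ = 2.8022794 − (-0.0000424)·(-0.0003700)/(-0.0077932) = 2.8022815;  |Δ| = 0.0000020
|t₆ − t₅| = 0.0000020 < 10^{-4}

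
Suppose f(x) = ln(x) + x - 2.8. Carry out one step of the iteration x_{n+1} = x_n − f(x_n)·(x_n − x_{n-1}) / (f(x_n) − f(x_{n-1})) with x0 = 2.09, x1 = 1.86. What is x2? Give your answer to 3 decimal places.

2.072

f(2.09) = 0.02716, f(1.86) = -0.31942
x2 = 1.86000 − (-0.31942)·(1.86000 − 2.09000) / (-0.31942 − 0.02716) = 1.86000 − (0.07347)/(-0.34659) = 2.07197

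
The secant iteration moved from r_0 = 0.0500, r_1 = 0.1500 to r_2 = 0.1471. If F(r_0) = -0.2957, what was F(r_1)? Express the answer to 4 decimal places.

The secant line through (0.0500, -0.2957) and (0.1500, F(r_1)) crosses zero at r_2 = 0.1471.
So (0.0500, -0.2957), (0.1500, F(r_1)), (0.1471, 0) are collinear:
F(r_1) = -0.2957 · (0.1500 − 0.1471) / (0.0500 − 0.1471) = -0.2957 · (0.002900)/(-0.097100) = 0.008831

0.0088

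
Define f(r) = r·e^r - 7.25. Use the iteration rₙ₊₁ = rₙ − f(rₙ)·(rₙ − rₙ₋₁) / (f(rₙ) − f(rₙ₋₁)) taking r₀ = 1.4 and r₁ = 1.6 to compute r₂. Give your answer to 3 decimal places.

f(1.4) = -1.57272, f(1.6) = 0.67485
r₂ = 1.60000 − 0.67485·(1.60000 − 1.40000) / (0.67485 − (-1.57272)) = 1.60000 − (0.13497)/(2.24757) = 1.53995

1.540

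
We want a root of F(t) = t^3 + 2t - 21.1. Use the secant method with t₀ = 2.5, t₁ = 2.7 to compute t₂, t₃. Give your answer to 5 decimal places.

F(2.5) = -0.4750000, F(2.7) = 3.9830000
t₂ = 2.7000000 − 3.9830000·(2.7000000 − 2.5000000) / (3.9830000 − (-0.4750000)) = 2.7000000 − (0.7966000)/(4.4580000) = 2.5213100
F(2.5213100) = -0.0294019
t₃ = 2.5213100 − (-0.0294019)·(2.5213100 − 2.7000000) / (-0.0294019 − 3.9830000) = 2.5213100 − (0.0052538)/(-4.0124019) = 2.5226194

2.52131, 2.52262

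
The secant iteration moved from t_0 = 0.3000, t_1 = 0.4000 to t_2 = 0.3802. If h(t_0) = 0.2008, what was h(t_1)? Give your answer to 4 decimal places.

-0.0496

The secant line through (0.3000, 0.2008) and (0.4000, h(t_1)) crosses zero at t_2 = 0.3802.
So (0.3000, 0.2008), (0.4000, h(t_1)), (0.3802, 0) are collinear:
h(t_1) = 0.2008 · (0.4000 − 0.3802) / (0.3000 − 0.3802) = 0.2008 · (0.019800)/(-0.080200) = -0.049574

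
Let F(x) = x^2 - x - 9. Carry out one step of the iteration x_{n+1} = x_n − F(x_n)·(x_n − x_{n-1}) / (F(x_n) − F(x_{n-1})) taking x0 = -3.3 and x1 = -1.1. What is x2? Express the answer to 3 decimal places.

F(-3.3) = 5.19000, F(-1.1) = -6.69000
x2 = -1.10000 − (-6.69000)·(-1.10000 − (-3.30000)) / (-6.69000 − 5.19000) = -1.10000 − (-14.71800)/(-11.88000) = -2.33889

-2.339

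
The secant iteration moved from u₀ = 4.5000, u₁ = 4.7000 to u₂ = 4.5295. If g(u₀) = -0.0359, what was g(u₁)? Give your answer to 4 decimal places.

0.2075

The secant line through (4.5000, -0.0359) and (4.7000, g(u₁)) crosses zero at u₂ = 4.5295.
So (4.5000, -0.0359), (4.7000, g(u₁)), (4.5295, 0) are collinear:
g(u₁) = -0.0359 · (4.7000 − 4.5295) / (4.5000 − 4.5295) = -0.0359 · (0.170500)/(-0.029500) = 0.207490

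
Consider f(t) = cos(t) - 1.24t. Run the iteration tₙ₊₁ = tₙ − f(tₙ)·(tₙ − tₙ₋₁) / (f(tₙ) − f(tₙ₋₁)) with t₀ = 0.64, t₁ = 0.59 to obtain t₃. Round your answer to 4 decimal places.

0.6446

f(0.64) = 0.008496, f(0.59) = 0.099341
t₂ = 0.590000 − 0.099341·(0.590000 − 0.640000) / (0.099341 − 0.008496) = 0.590000 − (-0.004967)/(0.090845) = 0.644676
f(0.644676) = -0.000104
t₃ = 0.644676 − (-0.000104)·(0.644676 − 0.590000) / (-0.000104 − 0.099341) = 0.644676 − (-0.000006)/(-0.099444) = 0.644619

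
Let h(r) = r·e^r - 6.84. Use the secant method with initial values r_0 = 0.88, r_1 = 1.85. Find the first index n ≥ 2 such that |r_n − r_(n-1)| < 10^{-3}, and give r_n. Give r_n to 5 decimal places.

n = 6, r_n = 1.51041

h(0.88) = -4.7184083, h(1.85) = 4.9256661
r_2 = 1.8500000 − 4.9256661·(0.9700000)/(9.6440744) = 1.3545770;  |Δ| = 0.4954230
h(1.3545770) = -1.5908495
r_3 = 1.3545770 − (-1.5908495)·(-0.4954230)/(-6.5165156) = 1.4755225;  |Δ| = 0.1209455
h(1.4755225) = -0.3870672
r_4 = 1.4755225 − (-0.3870672)·(0.1209455)/(1.2037824) = 1.5144117;  |Δ| = 0.0388891
h(1.5144117) = 0.0456442
r_5 = 1.5144117 − 0.0456442·(0.0388891)/(0.4327113) = 1.5103095;  |Δ| = 0.0041022
h(1.5103095) = -0.0011194
r_6 = 1.5103095 − (-0.0011194)·(-0.0041022)/(-0.0467635) = 1.5104077;  |Δ| = 0.0000982
|r_6 − r_5| = 0.0000982 < 10^{-3}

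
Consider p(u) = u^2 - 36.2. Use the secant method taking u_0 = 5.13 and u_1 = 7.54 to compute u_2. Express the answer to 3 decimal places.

5.910

p(5.13) = -9.88310, p(7.54) = 20.65160
u_2 = 7.54000 − 20.65160·(7.54000 − 5.13000) / (20.65160 − (-9.88310)) = 7.54000 − (49.77036)/(30.53470) = 5.91004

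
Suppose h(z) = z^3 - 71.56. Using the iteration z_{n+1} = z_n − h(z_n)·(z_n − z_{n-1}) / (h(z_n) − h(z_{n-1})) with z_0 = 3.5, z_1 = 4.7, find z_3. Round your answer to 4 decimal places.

4.1410

h(3.5) = -28.685000, h(4.7) = 32.263000
z_2 = 4.700000 − 32.263000·(4.700000 − 3.500000) / (32.263000 − (-28.685000)) = 4.700000 − (38.715600)/(60.948000) = 4.064777
h(4.064777) = -4.400103
z_3 = 4.064777 − (-4.400103)·(4.064777 − 4.700000) / (-4.400103 − 32.263000) = 4.064777 − (2.795049)/(-36.663103) = 4.141013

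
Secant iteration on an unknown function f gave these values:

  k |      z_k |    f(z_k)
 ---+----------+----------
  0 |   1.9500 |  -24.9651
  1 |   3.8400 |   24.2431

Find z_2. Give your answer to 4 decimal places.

z_2 = 3.8400 − 24.2431·(3.8400 − 1.9500) / (24.2431 − (-24.9651))
   = 3.8400 − (45.819459)/(49.208200) = 2.908865

2.9089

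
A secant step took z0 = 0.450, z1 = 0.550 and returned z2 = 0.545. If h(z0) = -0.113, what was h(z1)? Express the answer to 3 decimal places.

The secant line through (0.450, -0.113) and (0.550, h(z1)) crosses zero at z2 = 0.545.
So (0.450, -0.113), (0.550, h(z1)), (0.545, 0) are collinear:
h(z1) = -0.113 · (0.550 − 0.545) / (0.450 − 0.545) = -0.113 · (0.00500)/(-0.09500) = 0.00595

0.006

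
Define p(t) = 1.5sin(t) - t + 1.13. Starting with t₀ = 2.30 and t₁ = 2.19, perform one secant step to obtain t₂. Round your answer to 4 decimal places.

p(2.30) = -0.051442, p(2.19) = 0.161511
t₂ = 2.190000 − 0.161511·(2.190000 − 2.300000) / (0.161511 − (-0.051442)) = 2.190000 − (-0.017766)/(0.212954) = 2.273428

2.2734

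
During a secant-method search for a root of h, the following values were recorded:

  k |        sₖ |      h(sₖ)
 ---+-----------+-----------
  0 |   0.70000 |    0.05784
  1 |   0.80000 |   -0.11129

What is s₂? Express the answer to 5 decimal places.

s₂ = 0.80000 − (-0.11129)·(0.80000 − 0.70000) / (-0.11129 − 0.05784)
   = 0.80000 − (-0.0111290)/(-0.1691300) = 0.7341985

0.73420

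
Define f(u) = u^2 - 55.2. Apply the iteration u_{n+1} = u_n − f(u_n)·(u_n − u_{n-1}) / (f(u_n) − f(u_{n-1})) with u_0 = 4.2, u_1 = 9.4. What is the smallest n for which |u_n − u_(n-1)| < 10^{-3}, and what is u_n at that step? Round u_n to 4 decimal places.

f(4.2) = -37.560000, f(9.4) = 33.160000
u_2 = 9.400000 − 33.160000·(5.200000)/(70.720000) = 6.961765;  |Δ| = 2.438235
f(6.961765) = -6.733832
u_3 = 6.961765 − (-6.733832)·(-2.438235)/(-39.893832) = 7.373324;  |Δ| = 0.411559
f(7.373324) = -0.834097
u_4 = 7.373324 − (-0.834097)·(0.411559)/(5.899735) = 7.431509;  |Δ| = 0.058186
f(7.431509) = 0.027332
u_5 = 7.431509 − 0.027332·(0.058186)/(0.861429) = 7.429663;  |Δ| = 0.001846
f(7.429663) = -0.000104
u_6 = 7.429663 − (-0.000104)·(-0.001846)/(-0.027436) = 7.429670;  |Δ| = 0.000007
|u_6 − u_5| = 0.000007 < 10^{-3}

n = 6, u_n = 7.4297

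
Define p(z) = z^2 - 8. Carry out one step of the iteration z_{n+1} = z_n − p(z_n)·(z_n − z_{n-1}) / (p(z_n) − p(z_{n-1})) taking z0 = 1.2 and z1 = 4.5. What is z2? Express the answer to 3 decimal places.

2.351

p(1.2) = -6.56000, p(4.5) = 12.25000
z2 = 4.50000 − 12.25000·(4.50000 − 1.20000) / (12.25000 − (-6.56000)) = 4.50000 − (40.42500)/(18.81000) = 2.35088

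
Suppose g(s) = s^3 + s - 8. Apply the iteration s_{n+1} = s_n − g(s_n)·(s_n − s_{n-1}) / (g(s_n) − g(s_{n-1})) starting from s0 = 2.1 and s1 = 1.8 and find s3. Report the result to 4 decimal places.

g(2.1) = 3.361000, g(1.8) = -0.368000
s2 = 1.800000 − (-0.368000)·(1.800000 − 2.100000) / (-0.368000 − 3.361000) = 1.800000 − (0.110400)/(-3.729000) = 1.829606
g(1.829606) = -0.045867
s3 = 1.829606 − (-0.045867)·(1.829606 − 1.800000) / (-0.045867 − (-0.368000)) = 1.829606 − (-0.001358)/(0.322133) = 1.833821

1.8338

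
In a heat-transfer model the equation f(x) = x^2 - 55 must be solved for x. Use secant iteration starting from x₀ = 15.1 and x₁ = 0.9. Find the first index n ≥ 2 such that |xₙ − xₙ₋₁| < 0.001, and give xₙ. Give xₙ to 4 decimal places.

f(15.1) = 173.010000, f(0.9) = -54.190000
x₂ = 0.900000 − (-54.190000)·(-14.200000)/(-227.200000) = 4.286875;  |Δ| = 3.386875
f(4.286875) = -36.622703
x₃ = 4.286875 − (-36.622703)·(3.386875)/(17.567297) = 11.347524;  |Δ| = 7.060649
f(11.347524) = 73.766296
x₄ = 11.347524 − 73.766296·(7.060649)/(110.388999) = 6.629319;  |Δ| = 4.718205
f(6.629319) = -11.052130
x₅ = 6.629319 − (-11.052130)·(-4.718205)/(-84.818427) = 7.244117;  |Δ| = 0.614798
f(7.244117) = -2.522767
x₆ = 7.244117 − (-2.522767)·(0.614798)/(8.529363) = 7.425959;  |Δ| = 0.181842
f(7.425959) = 0.144862
x₇ = 7.425959 − 0.144862·(0.181842)/(2.667629) = 7.416084;  |Δ| = 0.009875
f(7.416084) = -0.001698
x₈ = 7.416084 − (-0.001698)·(-0.009875)/(-0.146560) = 7.416198;  |Δ| = 0.000114
|x₈ − x₇| = 0.000114 < 0.001

n = 8, xₙ = 7.4162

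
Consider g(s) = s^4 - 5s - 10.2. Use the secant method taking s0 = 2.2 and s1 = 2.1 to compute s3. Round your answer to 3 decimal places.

g(2.2) = 2.22560, g(2.1) = -1.25190
s2 = 2.10000 − (-1.25190)·(2.10000 − 2.20000) / (-1.25190 − 2.22560) = 2.10000 − (0.12519)/(-3.47750) = 2.13600
g(2.13600) = -0.06363
s3 = 2.13600 − (-0.06363)·(2.13600 − 2.10000) / (-0.06363 − (-1.25190)) = 2.13600 − (-0.00229)/(1.18827) = 2.13793

2.138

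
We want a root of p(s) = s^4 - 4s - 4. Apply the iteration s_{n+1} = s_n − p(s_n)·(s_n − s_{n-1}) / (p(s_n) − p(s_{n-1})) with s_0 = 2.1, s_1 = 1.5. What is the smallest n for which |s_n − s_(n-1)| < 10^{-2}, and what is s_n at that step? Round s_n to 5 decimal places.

p(2.1) = 7.0481000, p(1.5) = -4.9375000
s_2 = 1.5000000 − (-4.9375000)·(-0.6000000)/(-11.9856000) = 1.7471716;  |Δ| = 0.2471716
p(1.7471716) = -1.6702670
s_3 = 1.7471716 − (-1.6702670)·(0.2471716)/(3.2672330) = 1.8735301;  |Δ| = 0.1263585
p(1.8735301) = 0.8267868
s_4 = 1.8735301 − 0.8267868·(0.1263585)/(2.4970538) = 1.8316922;  |Δ| = 0.0418379
p(1.8316922) = -0.0700981
s_5 = 1.8316922 − (-0.0700981)·(-0.0418379)/(-0.8968849) = 1.8349621;  |Δ| = 0.0032699
|s_5 − s_4| = 0.0032699 < 10^{-2}

n = 5, s_n = 1.83496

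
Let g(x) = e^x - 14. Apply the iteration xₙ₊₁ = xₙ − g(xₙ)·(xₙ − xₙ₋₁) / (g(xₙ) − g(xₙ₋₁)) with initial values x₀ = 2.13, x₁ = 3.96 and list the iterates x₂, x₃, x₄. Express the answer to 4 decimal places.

2.3621, 2.4914, 2.6610

g(2.13) = -5.585133, g(3.96) = 38.457326
x₂ = 3.960000 − 38.457326·(3.960000 − 2.130000) / (38.457326 − (-5.585133)) = 3.960000 − (70.376906)/(44.042459) = 2.362067
g(2.362067) = -3.387136
x₃ = 2.362067 − (-3.387136)·(2.362067 − 3.960000) / (-3.387136 − 38.457326) = 2.362067 − (5.412417)/(-41.844462) = 2.491413
g(2.491413) = -1.921670
x₄ = 2.491413 − (-1.921670)·(2.491413 − 2.362067) / (-1.921670 − (-3.387136)) = 2.491413 − (-0.248561)/(1.465466) = 2.661025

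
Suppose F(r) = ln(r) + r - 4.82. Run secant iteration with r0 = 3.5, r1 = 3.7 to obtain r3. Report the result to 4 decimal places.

F(3.5) = -0.067237, F(3.7) = 0.188333
r2 = 3.700000 − 0.188333·(3.700000 − 3.500000) / (0.188333 − (-0.067237)) = 3.700000 − (0.037667)/(0.255570) = 3.552617
F(3.552617) = 0.000302
r3 = 3.552617 − 0.000302·(3.552617 − 3.700000) / (0.000302 − 0.188333) = 3.552617 − (-0.000045)/(-0.188031) = 3.552381

3.5524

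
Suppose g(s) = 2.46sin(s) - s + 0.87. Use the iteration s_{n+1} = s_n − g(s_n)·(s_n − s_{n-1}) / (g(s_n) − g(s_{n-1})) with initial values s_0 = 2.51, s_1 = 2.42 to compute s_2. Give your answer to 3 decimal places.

g(2.51) = -0.18754, g(2.42) = 0.07503
s_2 = 2.42000 − 0.07503·(2.42000 − 2.51000) / (0.07503 − (-0.18754)) = 2.42000 − (-0.00675)/(0.26257) = 2.44572

2.446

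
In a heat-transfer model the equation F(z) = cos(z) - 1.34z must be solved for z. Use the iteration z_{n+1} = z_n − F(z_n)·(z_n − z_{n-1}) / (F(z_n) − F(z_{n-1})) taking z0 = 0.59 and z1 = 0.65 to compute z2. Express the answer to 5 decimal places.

0.61100

F(0.59) = 0.0403407, F(0.65) = -0.0749162
z2 = 0.6500000 − (-0.0749162)·(0.6500000 − 0.5900000) / (-0.0749162 − 0.0403407) = 0.6500000 − (-0.0044950)/(-0.1152569) = 0.6110004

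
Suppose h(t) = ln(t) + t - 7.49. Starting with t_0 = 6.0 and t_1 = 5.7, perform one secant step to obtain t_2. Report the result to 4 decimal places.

5.7423

h(6.0) = 0.301759, h(5.7) = -0.049534
t_2 = 5.700000 − (-0.049534)·(5.700000 − 6.000000) / (-0.049534 − 0.301759) = 5.700000 − (0.014860)/(-0.351293) = 5.742301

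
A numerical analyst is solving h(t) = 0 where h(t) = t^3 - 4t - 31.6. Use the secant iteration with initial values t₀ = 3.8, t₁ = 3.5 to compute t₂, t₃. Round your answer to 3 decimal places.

h(3.8) = 8.07200, h(3.5) = -2.72500
t₂ = 3.50000 − (-2.72500)·(3.50000 − 3.80000) / (-2.72500 − 8.07200) = 3.50000 − (0.81750)/(-10.79700) = 3.57572
h(3.57572) = -0.18469
t₃ = 3.57572 − (-0.18469)·(3.57572 − 3.50000) / (-0.18469 − (-2.72500)) = 3.57572 − (-0.01398)/(2.54031) = 3.58122

3.576, 3.581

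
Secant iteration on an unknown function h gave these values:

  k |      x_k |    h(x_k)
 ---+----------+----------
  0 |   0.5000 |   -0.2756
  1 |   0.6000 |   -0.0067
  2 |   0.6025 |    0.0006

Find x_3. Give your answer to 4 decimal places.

x_3 = 0.6025 − 0.0006·(0.6025 − 0.6000) / (0.0006 − (-0.0067))
   = 0.6025 − (0.000002)/(0.007300) = 0.602295

0.6023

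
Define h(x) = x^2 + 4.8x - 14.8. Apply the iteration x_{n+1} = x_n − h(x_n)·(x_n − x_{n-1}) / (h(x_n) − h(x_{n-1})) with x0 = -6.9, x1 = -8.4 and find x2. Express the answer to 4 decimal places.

-6.9295

h(-6.9) = -0.310000, h(-8.4) = 15.440000
x2 = -8.400000 − 15.440000·(-8.400000 − (-6.900000)) / (15.440000 − (-0.310000)) = -8.400000 − (-23.160000)/(15.750000) = -6.929524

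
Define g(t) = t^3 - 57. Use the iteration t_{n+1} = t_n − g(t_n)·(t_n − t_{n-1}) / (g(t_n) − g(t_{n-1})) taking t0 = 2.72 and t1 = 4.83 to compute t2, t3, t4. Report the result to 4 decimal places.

3.5607, 3.7835, 3.8537

g(2.72) = -36.876352, g(4.83) = 55.678587
t2 = 4.830000 − 55.678587·(4.830000 − 2.720000) / (55.678587 − (-36.876352)) = 4.830000 − (117.481819)/(92.554939) = 3.560680
g(3.560680) = -11.856118
t3 = 3.560680 − (-11.856118)·(3.560680 − 4.830000) / (-11.856118 − 55.678587) = 3.560680 − (15.049206)/(-67.534705) = 3.783517
g(3.783517) = -2.838959
t4 = 3.783517 − (-2.838959)·(3.783517 − 3.560680) / (-2.838959 − (-11.856118)) = 3.783517 − (-0.632624)/(9.017159) = 3.853675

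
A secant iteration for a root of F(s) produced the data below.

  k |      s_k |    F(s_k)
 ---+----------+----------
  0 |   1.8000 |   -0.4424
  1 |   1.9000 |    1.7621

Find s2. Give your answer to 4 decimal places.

s2 = 1.9000 − 1.7621·(1.9000 − 1.8000) / (1.7621 − (-0.4424))
   = 1.9000 − (0.176210)/(2.204500) = 1.820068

1.8201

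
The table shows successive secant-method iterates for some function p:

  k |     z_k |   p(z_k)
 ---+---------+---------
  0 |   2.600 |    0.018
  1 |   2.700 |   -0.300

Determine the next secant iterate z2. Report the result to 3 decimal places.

z2 = 2.700 − (-0.300)·(2.700 − 2.600) / (-0.300 − 0.018)
   = 2.700 − (-0.03000)/(-0.31800) = 2.60566

2.606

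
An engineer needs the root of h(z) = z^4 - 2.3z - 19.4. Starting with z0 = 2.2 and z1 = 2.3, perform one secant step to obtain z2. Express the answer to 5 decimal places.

2.22390

h(2.2) = -1.0344000, h(2.3) = 3.2941000
z2 = 2.3000000 − 3.2941000·(2.3000000 − 2.2000000) / (3.2941000 − (-1.0344000)) = 2.3000000 − (0.3294100)/(4.3285000) = 2.2238974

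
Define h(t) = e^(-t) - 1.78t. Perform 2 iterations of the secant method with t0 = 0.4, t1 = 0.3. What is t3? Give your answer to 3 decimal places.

h(0.4) = -0.04168, h(0.3) = 0.20682
t2 = 0.30000 − 0.20682·(0.30000 − 0.40000) / (0.20682 − (-0.04168)) = 0.30000 − (-0.02068)/(0.24850) = 0.38323
h(0.38323) = -0.00049
t3 = 0.38323 − (-0.00049)·(0.38323 − 0.30000) / (-0.00049 − 0.20682) = 0.38323 − (-0.00004)/(-0.20730) = 0.38303

0.383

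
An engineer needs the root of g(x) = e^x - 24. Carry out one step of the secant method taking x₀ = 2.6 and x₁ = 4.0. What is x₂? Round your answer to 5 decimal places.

2.95860

g(2.6) = -10.5362620, g(4.0) = 30.5981500
x₂ = 4.0000000 − 30.5981500·(4.0000000 − 2.6000000) / (30.5981500 − (-10.5362620)) = 4.0000000 − (42.8374100)/(41.1344120) = 2.9585992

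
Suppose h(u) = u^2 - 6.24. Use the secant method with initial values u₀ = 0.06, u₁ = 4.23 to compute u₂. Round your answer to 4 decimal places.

h(0.06) = -6.236400, h(4.23) = 11.652900
u₂ = 4.230000 − 11.652900·(4.230000 − 0.060000) / (11.652900 − (-6.236400)) = 4.230000 − (48.592593)/(17.889300) = 1.513706

1.5137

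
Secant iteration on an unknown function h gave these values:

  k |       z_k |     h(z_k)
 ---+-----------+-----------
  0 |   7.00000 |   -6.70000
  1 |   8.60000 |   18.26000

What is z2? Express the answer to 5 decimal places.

7.42949

z2 = 8.60000 − 18.26000·(8.60000 − 7.00000) / (18.26000 − (-6.70000))
   = 8.60000 − (29.2160000)/(24.9600000) = 7.4294872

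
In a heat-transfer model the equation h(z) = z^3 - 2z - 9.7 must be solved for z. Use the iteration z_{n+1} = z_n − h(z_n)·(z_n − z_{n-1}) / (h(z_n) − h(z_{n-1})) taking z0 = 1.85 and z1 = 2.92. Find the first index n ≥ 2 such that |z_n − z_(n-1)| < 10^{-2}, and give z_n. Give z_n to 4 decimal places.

h(1.85) = -7.068375, h(2.92) = 9.357088
z2 = 2.920000 − 9.357088·(1.070000)/(16.425463) = 2.310453;  |Δ| = 0.609547
h(2.310453) = -1.987255
z3 = 2.310453 − (-1.987255)·(-0.609547)/(-11.344343) = 2.417231;  |Δ| = 0.106778
h(2.417231) = -0.410563
z4 = 2.417231 − (-0.410563)·(0.106778)/(1.576693) = 2.445036;  |Δ| = 0.027804
h(2.445036) = 0.026840
z5 = 2.445036 − 0.026840·(0.027804)/(0.437403) = 2.443330;  |Δ| = 0.001706
|z5 − z4| = 0.001706 < 10^{-2}

n = 5, z_n = 2.4433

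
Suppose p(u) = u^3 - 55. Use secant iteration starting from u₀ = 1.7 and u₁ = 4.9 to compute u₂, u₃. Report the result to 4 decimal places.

3.1217, 3.6228

p(1.7) = -50.087000, p(4.9) = 62.649000
u₂ = 4.900000 − 62.649000·(4.900000 − 1.700000) / (62.649000 − (-50.087000)) = 4.900000 − (200.476800)/(112.736000) = 3.121714
p(3.121714) = -24.578577
u₃ = 3.121714 − (-24.578577)·(3.121714 − 4.900000) / (-24.578577 − 62.649000) = 3.121714 − (43.707729)/(-87.227577) = 3.622791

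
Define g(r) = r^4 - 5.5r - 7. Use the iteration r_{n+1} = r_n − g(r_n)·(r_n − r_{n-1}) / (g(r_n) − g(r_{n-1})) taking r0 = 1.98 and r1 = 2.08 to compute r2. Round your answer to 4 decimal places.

2.0701

g(1.98) = -2.520464, g(2.08) = 0.277737
r2 = 2.080000 − 0.277737·(2.080000 − 1.980000) / (0.277737 − (-2.520464)) = 2.080000 − (0.027774)/(2.798201) = 2.070074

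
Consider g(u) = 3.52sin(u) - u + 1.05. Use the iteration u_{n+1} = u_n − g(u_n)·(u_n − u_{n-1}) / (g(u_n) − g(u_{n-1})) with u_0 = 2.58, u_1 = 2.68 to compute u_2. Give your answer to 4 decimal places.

g(2.58) = 0.344523, g(2.68) = -0.062281
u_2 = 2.680000 − (-0.062281)·(2.680000 − 2.580000) / (-0.062281 − 0.344523) = 2.680000 − (-0.006228)/(-0.406804) = 2.664690

2.6647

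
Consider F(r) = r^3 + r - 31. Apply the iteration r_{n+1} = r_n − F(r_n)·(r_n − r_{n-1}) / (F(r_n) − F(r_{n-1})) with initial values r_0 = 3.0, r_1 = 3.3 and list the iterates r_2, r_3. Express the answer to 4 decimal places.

3.0325, 3.0351

F(3.0) = -1.000000, F(3.3) = 8.237000
r_2 = 3.300000 − 8.237000·(3.300000 − 3.000000) / (8.237000 − (-1.000000)) = 3.300000 − (2.471100)/(9.237000) = 3.032478
F(3.032478) = -0.081086
r_3 = 3.032478 − (-0.081086)·(3.032478 − 3.300000) / (-0.081086 − 8.237000) = 3.032478 − (0.021692)/(-8.318086) = 3.035086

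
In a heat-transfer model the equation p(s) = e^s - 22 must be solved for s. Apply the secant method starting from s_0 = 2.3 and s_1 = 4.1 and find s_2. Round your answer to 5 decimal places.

p(2.3) = -12.0258175, p(4.1) = 38.3402876
s_2 = 4.1000000 − 38.3402876·(4.1000000 − 2.3000000) / (38.3402876 − (-12.0258175)) = 4.1000000 − (69.0125177)/(50.3661051) = 2.7297825

2.72978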